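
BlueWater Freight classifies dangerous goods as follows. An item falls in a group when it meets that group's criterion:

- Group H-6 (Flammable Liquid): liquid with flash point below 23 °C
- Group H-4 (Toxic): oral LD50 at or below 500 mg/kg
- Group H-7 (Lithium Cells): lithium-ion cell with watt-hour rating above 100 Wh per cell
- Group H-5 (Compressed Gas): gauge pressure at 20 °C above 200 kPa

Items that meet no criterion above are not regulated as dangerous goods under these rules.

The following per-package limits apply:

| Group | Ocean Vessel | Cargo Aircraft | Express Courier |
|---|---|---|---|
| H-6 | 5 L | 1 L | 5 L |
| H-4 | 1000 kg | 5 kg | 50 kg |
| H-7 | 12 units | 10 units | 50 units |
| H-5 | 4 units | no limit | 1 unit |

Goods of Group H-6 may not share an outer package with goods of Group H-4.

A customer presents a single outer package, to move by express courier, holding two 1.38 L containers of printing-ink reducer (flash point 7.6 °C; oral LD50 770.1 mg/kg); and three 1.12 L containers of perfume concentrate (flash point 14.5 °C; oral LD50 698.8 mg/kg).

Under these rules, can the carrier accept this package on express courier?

Printing-ink reducer: flash point 7.6 °C < 23 °C → Group H-6 (Flammable Liquid).
Perfume concentrate: flash point 14.5 °C < 23 °C → Group H-6 (Flammable Liquid).
Total Group H-6: (two 1.38 L containers = 2.76 L) + (three 1.12 L containers = 3.36 L) = 6.12 L.
6.12 L exceeds the express courier limit of 5 L for Group H-6.

No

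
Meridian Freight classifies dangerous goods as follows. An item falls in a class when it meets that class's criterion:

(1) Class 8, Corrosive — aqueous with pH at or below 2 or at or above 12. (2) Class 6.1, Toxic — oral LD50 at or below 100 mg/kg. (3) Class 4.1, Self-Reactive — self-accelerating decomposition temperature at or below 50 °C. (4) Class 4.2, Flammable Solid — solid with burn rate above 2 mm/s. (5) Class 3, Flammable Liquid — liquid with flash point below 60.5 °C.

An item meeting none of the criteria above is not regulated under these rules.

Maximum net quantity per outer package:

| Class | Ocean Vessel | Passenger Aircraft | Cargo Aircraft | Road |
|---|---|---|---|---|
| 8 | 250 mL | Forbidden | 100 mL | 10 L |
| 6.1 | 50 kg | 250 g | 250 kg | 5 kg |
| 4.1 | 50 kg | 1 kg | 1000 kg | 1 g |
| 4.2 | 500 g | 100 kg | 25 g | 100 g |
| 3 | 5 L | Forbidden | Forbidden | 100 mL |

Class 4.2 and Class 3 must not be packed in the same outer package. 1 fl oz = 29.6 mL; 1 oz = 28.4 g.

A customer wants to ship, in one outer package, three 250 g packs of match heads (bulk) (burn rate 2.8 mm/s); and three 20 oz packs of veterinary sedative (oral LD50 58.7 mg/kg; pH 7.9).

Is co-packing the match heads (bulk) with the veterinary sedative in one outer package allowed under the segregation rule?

Yes

The match heads (bulk) have burn rate 2.8 mm/s, which is > 2 mm/s, so they are Class 4.2 (Flammable Solid).
The veterinary sedative has oral LD50 58.7 mg/kg, which is ≤ 100 mg/kg, so it is Class 6.1 (Toxic).
No segregation rule bars Class 4.2 with Class 6.1.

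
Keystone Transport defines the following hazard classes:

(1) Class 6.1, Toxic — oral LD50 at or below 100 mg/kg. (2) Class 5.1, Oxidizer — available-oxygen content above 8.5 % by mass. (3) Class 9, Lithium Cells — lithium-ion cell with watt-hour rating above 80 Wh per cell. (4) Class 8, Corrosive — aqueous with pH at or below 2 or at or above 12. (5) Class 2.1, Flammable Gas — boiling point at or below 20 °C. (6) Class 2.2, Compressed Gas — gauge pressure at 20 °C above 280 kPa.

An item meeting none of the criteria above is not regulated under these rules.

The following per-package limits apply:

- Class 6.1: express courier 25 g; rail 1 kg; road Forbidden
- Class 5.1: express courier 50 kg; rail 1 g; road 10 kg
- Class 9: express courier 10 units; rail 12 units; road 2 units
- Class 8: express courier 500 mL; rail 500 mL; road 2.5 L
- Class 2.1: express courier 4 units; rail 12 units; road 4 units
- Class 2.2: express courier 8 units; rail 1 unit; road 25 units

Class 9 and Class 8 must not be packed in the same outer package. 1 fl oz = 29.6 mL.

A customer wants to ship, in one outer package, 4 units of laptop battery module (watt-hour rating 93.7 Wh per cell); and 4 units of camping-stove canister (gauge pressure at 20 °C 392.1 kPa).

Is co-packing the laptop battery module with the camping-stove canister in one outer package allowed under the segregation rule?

Yes

With watt-hour rating 93.7 Wh per cell (> 80 Wh per cell), the laptop battery module falls in Class 9.
Gauge pressure at 20 °C 392.1 kPa meets the Class 2.2 criterion (Compressed Gas), so the camping-stove canister is Class 2.2.
No segregation rule bars Class 9 with Class 2.2.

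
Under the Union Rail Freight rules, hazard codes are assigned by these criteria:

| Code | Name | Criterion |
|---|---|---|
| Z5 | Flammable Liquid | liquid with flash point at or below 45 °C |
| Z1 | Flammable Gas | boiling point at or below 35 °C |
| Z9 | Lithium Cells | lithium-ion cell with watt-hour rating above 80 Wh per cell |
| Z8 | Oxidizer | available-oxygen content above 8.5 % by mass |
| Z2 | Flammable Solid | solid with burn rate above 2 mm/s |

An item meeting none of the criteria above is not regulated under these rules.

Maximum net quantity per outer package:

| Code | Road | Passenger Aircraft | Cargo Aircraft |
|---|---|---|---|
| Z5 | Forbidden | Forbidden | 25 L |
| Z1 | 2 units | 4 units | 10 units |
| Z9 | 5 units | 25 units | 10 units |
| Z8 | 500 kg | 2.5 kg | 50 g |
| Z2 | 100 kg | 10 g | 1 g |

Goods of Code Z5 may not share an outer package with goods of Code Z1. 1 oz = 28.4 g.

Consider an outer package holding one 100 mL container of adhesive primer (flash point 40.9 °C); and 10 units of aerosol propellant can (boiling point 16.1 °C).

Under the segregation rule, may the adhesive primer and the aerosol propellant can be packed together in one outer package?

No

Flash point 40.9 °C meets the Code Z5 criterion (Flammable Liquid), so the adhesive primer is Code Z5.
With boiling point 16.1 °C (≤ 35 °C), the aerosol propellant can falls in Code Z1.
Code Z5 and Code Z1 may not share an outer package.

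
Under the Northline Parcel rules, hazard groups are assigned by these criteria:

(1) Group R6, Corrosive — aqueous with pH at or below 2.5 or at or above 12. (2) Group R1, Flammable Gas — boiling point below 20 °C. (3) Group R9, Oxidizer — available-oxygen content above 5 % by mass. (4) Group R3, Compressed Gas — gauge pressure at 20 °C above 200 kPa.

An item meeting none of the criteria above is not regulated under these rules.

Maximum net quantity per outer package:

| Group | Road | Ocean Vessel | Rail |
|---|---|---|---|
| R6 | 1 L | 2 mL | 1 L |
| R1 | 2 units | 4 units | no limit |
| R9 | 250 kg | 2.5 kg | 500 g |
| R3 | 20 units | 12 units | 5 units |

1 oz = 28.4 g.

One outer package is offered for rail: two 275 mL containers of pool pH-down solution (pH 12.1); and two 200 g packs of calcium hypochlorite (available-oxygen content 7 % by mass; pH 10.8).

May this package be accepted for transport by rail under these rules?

Yes

With pH 12.1 (≥ 12), the pool pH-down solution falls in Group R6.
Available-oxygen content 7 % by mass meets the Group R9 criterion (Oxidizer), so the calcium hypochlorite is Group R9.
Group R9 quantity: two 200 g packs = 400 g.
That is within the Group R9 rail limit of 500 g.
Group R6 quantity: two 275 mL containers = 550 mL.
550 mL ≤ 1 L (rail limit, Group R6) — within limit.
Every hazard group is within its rail limit and no segregation rule is violated.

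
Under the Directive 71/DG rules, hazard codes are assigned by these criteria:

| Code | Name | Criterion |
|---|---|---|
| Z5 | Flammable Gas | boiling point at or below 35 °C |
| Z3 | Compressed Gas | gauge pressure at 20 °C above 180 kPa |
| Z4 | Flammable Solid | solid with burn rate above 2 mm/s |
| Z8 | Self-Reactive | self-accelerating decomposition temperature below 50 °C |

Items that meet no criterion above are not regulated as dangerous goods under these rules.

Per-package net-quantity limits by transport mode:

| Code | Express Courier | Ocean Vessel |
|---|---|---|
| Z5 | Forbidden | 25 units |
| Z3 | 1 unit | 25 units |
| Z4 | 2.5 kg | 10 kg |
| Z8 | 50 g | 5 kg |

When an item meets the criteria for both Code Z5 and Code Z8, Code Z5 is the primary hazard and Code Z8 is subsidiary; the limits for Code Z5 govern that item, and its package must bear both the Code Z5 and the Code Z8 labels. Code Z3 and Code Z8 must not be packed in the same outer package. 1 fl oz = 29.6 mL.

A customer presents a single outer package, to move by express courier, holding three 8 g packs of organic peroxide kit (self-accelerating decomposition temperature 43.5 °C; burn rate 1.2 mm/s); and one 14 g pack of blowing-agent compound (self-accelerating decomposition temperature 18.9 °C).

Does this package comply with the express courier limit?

Organic peroxide kit: self-accelerating decomposition temperature 43.5 °C < 50 °C → Code Z8 (Self-Reactive).
Blowing-agent compound: self-accelerating decomposition temperature 18.9 °C < 50 °C → Code Z8 (Self-Reactive).
Total Code Z8: (three 8 g packs = 24 g) + 14 g = 38 g.
That is within the Code Z8 express courier limit of 50 g.

Yes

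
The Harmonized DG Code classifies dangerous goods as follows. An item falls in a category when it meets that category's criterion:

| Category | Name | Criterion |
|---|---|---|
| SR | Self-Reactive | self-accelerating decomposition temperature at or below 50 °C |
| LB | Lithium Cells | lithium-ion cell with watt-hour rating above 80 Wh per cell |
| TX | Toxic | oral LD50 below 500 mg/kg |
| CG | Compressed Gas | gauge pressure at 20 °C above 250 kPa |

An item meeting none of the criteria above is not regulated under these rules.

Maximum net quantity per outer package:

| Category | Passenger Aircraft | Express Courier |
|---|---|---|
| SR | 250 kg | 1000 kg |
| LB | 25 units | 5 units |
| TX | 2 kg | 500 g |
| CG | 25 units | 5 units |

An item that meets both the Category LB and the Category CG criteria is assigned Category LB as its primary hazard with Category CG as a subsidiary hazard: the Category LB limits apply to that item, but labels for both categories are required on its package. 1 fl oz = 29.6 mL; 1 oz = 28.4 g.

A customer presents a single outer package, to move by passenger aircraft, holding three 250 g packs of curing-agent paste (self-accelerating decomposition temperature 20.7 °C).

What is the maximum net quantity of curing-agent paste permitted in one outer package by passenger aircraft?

With self-accelerating decomposition temperature 20.7 °C (≤ 50 °C), the curing-agent paste falls in Category SR.
The passenger aircraft limit for Category SR is 250 kg.

250 kg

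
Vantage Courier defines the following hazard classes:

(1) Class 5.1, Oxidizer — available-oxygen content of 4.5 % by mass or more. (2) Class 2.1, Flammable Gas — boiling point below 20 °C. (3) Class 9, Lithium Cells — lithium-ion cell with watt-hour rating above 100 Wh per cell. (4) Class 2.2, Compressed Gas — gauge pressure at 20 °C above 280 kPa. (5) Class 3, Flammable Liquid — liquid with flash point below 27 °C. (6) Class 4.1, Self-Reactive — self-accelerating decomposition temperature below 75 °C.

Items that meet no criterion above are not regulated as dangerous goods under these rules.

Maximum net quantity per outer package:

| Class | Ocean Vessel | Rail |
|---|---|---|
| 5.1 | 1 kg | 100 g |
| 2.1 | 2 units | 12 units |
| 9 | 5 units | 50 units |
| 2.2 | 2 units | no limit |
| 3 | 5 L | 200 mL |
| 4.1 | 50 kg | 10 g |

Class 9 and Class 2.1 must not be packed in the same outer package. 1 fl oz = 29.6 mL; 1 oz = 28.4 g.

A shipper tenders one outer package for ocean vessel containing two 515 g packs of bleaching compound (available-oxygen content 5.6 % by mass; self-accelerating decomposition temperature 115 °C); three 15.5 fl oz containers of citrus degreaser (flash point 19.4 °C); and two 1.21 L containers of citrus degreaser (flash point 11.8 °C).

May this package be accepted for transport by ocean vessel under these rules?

No

Bleaching compound: available-oxygen content 5.6 % by mass ≥ 4.5 % by mass → Class 5.1 (Oxidizer).
Flash point 19.4 °C meets the Class 3 criterion (Flammable Liquid), so the citrus degreaser is Class 3.
Flash point 11.8 °C meets the Class 3 criterion (Flammable Liquid), so the citrus degreaser is Class 3.
Class 3 net quantity: (three 15.5 fl oz containers = 1376.4 mL) + (two 1.21 L containers = 2.42 L) = 3796.4 mL.
That is within the Class 3 ocean vessel limit of 5 L.
Class 5.1 quantity: two 515 g packs = 1.03 kg.
That exceeds the Class 5.1 ocean vessel limit of 1 kg.
The segregation rule (Class 9 with Class 2.1) does not apply to Class 3 with Class 5.1.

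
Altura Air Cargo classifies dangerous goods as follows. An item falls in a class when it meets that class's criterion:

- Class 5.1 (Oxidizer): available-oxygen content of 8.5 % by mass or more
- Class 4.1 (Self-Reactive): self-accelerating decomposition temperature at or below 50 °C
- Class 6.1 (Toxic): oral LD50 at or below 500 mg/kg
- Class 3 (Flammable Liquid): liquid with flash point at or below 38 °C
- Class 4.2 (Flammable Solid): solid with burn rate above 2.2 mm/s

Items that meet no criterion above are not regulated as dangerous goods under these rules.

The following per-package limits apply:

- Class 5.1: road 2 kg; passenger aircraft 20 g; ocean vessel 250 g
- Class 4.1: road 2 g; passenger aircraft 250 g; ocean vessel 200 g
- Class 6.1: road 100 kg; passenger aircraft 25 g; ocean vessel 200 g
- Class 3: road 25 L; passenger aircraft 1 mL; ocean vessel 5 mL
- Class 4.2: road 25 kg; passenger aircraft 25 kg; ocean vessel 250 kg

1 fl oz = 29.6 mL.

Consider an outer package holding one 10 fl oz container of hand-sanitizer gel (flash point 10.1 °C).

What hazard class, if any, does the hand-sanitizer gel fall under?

Hand-sanitizer gel: flash point 10.1 °C ≤ 38 °C → Class 3 (Flammable Liquid).

Class 3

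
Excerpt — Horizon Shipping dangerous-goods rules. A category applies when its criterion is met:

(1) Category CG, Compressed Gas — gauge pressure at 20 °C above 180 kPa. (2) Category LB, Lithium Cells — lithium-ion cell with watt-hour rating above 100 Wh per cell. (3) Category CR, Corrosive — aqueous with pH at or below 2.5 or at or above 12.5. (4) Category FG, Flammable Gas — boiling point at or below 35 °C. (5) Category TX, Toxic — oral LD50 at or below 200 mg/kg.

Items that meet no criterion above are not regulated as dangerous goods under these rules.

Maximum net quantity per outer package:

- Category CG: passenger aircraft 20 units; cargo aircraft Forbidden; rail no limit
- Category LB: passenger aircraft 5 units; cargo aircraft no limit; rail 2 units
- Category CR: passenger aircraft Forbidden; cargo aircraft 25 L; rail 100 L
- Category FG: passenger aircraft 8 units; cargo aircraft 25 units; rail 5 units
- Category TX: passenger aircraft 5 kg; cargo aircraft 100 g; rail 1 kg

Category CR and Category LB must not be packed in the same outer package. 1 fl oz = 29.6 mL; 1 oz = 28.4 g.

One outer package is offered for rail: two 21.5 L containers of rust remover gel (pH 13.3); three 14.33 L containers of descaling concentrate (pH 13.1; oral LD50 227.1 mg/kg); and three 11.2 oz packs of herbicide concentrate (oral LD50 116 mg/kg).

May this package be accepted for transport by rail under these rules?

With pH 13.3 (≥ 12.5), the rust remover gel falls in Category CR.
The descaling concentrate has pH 13.1, which is ≥ 12.5, so it is Category CR (Corrosive).
Oral LD50 116 mg/kg meets the Category TX criterion (Toxic), so the herbicide concentrate is Category TX.
Category CR net quantity: (two 21.5 L containers = 43 L) + (three 14.33 L containers = 42.99 L) = 85.99 L.
85.99 L ≤ 100 L (rail limit, Category CR) — within limit.
Category TX quantity: three 11.2 oz packs = 954.24 g.
That is within the Category TX rail limit of 1 kg.
The segregation rule (Category CR with Category LB) does not apply to Category CR with Category TX.
Every hazard category is within its rail limit and no segregation rule is violated.

Yes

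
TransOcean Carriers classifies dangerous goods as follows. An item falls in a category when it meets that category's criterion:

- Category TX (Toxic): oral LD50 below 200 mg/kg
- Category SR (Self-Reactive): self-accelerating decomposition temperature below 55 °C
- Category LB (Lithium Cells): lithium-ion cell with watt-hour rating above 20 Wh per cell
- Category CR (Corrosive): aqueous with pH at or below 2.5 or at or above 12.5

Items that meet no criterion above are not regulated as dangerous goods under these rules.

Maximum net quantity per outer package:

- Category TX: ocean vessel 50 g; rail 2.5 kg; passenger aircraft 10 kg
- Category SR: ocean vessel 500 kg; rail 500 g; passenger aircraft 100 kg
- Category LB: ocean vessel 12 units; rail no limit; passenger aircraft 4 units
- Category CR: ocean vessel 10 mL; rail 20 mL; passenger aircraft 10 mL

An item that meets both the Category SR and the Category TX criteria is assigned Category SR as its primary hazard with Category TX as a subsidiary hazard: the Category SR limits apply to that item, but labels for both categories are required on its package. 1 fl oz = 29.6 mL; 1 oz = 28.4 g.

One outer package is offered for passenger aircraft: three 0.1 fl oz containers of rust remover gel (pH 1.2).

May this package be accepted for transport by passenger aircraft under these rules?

Yes

With pH 1.2 (≤ 2.5), the rust remover gel falls in Category CR.
Category CR quantity: three 0.1 fl oz containers = 8.88 mL.
8.88 mL is within the passenger aircraft limit of 10 mL for Category CR.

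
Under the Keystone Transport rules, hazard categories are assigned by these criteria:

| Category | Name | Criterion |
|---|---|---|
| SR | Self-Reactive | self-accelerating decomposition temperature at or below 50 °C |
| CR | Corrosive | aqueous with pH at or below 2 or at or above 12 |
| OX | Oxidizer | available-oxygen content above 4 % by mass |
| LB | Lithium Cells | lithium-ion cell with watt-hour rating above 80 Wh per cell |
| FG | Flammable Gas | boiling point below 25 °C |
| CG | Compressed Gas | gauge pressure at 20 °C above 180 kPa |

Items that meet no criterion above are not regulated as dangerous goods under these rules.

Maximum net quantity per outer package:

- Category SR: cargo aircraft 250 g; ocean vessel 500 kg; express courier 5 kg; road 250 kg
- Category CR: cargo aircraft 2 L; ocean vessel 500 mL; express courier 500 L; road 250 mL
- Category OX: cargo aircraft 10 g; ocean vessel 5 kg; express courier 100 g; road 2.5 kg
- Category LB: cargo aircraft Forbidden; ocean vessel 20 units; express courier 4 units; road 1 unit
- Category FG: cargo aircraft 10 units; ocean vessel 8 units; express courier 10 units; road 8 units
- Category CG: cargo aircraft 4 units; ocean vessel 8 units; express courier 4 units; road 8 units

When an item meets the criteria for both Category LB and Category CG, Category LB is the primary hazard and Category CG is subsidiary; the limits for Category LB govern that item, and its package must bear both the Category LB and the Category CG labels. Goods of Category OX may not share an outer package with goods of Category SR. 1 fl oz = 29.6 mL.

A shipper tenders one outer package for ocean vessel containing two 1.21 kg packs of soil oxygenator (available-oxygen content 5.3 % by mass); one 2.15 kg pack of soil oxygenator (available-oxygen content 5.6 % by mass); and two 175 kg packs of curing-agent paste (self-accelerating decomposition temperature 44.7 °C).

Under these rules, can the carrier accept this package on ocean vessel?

Available-oxygen content 5.3 % by mass meets the Category OX criterion (Oxidizer), so the soil oxygenator is Category OX.
With available-oxygen content 5.6 % by mass (> 4 % by mass), the soil oxygenator falls in Category OX.
The curing-agent paste has self-accelerating decomposition temperature 44.7 °C, which is ≤ 50 °C, so it is Category SR (Self-Reactive).
Category OX net quantity: (two 1.21 kg packs = 2.42 kg) + 2.15 kg = 4.57 kg.
4.57 kg is within the ocean vessel limit of 5 kg for Category OX.
Category SR quantity: two 175 kg packs = 350 kg.
350 kg ≤ 500 kg (ocean vessel limit, Category SR) — within limit.
Category OX and Category SR may not share an outer package.

No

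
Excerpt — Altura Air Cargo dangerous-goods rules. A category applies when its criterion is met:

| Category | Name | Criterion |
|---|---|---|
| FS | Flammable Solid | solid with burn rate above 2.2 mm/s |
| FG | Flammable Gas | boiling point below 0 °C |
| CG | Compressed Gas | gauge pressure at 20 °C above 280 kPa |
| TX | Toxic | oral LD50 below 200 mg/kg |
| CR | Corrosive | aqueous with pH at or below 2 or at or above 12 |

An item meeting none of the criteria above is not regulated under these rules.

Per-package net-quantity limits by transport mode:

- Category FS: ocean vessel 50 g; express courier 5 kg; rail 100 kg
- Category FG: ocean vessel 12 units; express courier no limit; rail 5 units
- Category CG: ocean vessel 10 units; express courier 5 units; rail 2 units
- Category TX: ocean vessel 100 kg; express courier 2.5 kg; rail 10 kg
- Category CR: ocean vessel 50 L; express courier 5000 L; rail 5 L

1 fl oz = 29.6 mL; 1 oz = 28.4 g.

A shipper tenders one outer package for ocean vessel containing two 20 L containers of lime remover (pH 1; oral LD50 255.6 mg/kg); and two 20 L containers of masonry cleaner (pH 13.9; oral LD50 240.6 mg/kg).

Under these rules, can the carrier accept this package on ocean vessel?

No

Lime remover: pH 1 ≤ 2 → Category CR (Corrosive).
Masonry cleaner: pH 13.9 ≥ 12 → Category CR (Corrosive).
Category CR net quantity: (two 20 L containers = 40 L) + (two 20 L containers = 40 L) = 80 L.
80 L > 50 L (ocean vessel limit, Category CR) — over the limit.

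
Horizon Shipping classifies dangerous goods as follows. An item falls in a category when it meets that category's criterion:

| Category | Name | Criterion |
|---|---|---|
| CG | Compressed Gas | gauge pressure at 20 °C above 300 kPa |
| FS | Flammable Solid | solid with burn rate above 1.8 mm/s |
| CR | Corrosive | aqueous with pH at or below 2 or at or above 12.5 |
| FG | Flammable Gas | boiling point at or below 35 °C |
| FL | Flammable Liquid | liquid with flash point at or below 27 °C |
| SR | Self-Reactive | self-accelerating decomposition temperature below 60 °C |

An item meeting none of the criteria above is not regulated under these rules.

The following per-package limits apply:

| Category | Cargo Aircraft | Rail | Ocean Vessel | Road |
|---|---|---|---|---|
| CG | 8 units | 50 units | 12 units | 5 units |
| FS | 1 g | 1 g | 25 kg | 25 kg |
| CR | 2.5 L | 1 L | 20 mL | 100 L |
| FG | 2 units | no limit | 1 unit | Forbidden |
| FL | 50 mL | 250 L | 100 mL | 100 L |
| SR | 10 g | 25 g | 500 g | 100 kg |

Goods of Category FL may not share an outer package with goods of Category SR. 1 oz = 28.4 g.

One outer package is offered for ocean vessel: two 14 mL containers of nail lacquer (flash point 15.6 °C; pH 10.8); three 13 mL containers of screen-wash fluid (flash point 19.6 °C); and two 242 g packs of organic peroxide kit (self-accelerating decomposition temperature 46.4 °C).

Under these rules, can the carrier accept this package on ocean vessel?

The nail lacquer has flash point 15.6 °C, which is ≤ 27 °C, so it is Category FL (Flammable Liquid).
The screen-wash fluid has flash point 19.6 °C, which is ≤ 27 °C, so it is Category FL (Flammable Liquid).
Self-accelerating decomposition temperature 46.4 °C meets the Category SR criterion (Self-Reactive), so the organic peroxide kit is Category SR.
Category FL net quantity: (two 14 mL containers = 28 mL) + (three 13 mL containers = 39 mL) = 67 mL.
That is within the Category FL ocean vessel limit of 100 mL.
Category SR quantity: two 242 g packs = 484 g.
484 g is within the ocean vessel limit of 500 g for Category SR.
Category FL and Category SR may not share an outer package.

No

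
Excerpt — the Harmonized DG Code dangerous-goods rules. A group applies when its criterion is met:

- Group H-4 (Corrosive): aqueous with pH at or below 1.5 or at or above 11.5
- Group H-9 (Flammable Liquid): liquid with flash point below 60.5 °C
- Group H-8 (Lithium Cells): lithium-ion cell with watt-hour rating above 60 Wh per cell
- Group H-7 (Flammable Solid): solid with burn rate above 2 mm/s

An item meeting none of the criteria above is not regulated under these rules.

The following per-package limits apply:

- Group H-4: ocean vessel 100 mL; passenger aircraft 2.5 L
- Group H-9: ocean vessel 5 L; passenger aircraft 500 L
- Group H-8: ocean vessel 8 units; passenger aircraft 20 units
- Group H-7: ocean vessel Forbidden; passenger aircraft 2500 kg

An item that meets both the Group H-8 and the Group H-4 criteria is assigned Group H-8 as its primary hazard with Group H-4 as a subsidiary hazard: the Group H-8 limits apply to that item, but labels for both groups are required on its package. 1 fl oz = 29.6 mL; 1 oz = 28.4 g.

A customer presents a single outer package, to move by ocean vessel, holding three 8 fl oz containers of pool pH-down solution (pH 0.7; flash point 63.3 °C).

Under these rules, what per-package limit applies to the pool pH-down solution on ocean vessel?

100 mL

Pool pH-down solution: pH 0.7 ≤ 1.5 → Group H-4 (Corrosive).
The ocean vessel limit for Group H-4 is 100 mL.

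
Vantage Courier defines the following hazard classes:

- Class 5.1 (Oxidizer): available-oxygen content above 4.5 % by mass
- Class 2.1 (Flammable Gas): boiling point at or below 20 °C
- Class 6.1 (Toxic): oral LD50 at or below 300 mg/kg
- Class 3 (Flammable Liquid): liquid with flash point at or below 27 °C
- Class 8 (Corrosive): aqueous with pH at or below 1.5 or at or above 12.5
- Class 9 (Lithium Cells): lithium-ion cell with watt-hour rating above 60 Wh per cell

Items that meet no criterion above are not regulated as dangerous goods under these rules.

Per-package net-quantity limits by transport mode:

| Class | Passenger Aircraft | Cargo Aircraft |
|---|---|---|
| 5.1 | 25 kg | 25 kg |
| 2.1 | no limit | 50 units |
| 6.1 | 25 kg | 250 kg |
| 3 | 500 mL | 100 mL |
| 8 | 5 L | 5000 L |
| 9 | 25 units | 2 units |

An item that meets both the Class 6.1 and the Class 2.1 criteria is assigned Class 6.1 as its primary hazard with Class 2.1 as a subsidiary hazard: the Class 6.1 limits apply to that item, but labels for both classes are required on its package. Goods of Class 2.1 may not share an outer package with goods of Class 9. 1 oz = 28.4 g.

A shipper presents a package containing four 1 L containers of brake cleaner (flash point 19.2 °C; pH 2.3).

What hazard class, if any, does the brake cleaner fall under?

Flash point 19.2 °C meets the Class 3 criterion (Flammable Liquid), so the brake cleaner is Class 3.

Class 3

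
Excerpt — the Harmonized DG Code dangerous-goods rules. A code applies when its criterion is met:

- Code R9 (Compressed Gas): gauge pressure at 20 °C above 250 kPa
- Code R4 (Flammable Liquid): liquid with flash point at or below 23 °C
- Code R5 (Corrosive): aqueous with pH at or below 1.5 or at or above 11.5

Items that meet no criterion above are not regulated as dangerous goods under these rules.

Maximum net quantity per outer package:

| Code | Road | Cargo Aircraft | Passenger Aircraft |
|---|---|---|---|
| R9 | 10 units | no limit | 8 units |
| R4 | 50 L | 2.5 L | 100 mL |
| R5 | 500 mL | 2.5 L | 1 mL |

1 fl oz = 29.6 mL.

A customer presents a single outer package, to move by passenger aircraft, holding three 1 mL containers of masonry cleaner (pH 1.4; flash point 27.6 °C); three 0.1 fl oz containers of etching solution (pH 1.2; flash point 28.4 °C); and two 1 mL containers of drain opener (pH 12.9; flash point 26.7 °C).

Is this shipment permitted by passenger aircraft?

With pH 1.4 (≤ 1.5), the masonry cleaner falls in Code R5.
pH 1.2 meets the Code R5 criterion (Corrosive), so the etching solution is Code R5.
With pH 12.9 (≥ 11.5), the drain opener falls in Code R5.
Code R5 net quantity: (three 1 mL containers = 3 mL) + (three 0.1 fl oz containers = 8.88 mL) + (two 1 mL containers = 2 mL) = 13.88 mL.
That exceeds the Code R5 passenger aircraft limit of 1 mL.

No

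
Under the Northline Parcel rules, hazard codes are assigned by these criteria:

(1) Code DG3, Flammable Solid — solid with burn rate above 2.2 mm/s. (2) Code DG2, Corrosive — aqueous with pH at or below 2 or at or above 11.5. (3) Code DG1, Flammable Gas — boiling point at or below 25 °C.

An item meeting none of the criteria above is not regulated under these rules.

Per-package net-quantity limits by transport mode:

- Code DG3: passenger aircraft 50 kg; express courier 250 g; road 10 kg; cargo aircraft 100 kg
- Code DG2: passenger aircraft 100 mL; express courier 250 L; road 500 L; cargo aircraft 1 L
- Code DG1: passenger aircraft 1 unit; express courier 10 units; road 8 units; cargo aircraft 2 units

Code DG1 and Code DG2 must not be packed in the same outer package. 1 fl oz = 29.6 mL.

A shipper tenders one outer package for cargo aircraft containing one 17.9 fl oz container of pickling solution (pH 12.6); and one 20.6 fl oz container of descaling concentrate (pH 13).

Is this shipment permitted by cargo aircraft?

The pickling solution has pH 12.6, which is ≥ 11.5, so it is Code DG2 (Corrosive).
The descaling concentrate has pH 13, which is ≥ 11.5, so it is Code DG2 (Corrosive).
Code DG2 net quantity: (one 17.9 fl oz container = 529.84 mL) + (one 20.6 fl oz container = 609.76 mL) = 1139.6 mL.
1139.6 mL > 1 L (cargo aircraft limit, Code DG2) — over the limit.

No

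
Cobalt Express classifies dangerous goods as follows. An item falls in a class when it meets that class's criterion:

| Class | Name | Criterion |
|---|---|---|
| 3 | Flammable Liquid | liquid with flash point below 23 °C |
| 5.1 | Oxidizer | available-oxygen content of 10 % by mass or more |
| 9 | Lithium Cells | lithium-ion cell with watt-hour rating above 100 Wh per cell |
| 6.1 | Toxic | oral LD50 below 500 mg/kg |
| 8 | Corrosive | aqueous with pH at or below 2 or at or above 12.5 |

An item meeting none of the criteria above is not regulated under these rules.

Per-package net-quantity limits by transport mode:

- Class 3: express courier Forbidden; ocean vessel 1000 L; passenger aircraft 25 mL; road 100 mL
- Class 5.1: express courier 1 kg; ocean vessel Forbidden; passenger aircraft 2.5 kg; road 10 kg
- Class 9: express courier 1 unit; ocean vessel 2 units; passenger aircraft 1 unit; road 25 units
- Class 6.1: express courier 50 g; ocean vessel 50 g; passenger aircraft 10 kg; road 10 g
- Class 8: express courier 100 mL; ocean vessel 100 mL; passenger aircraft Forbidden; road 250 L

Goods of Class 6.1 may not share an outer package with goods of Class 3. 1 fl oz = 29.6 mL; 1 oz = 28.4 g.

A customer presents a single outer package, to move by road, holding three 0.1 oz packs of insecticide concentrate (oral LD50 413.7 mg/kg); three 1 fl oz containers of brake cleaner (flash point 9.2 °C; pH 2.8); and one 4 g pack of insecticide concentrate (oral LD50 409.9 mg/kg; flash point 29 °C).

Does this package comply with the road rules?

Oral LD50 413.7 mg/kg meets the Class 6.1 criterion (Toxic), so the insecticide concentrate is Class 6.1.
With flash point 9.2 °C (< 23 °C), the brake cleaner falls in Class 3.
Oral LD50 409.9 mg/kg meets the Class 6.1 criterion (Toxic), so the insecticide concentrate is Class 6.1.
Class 6.1 net quantity: (three 0.1 oz packs = 8.52 g) + 4 g = 12.52 g.
That exceeds the Class 6.1 road limit of 10 g.
Class 3 quantity: three 1 fl oz containers = 88.8 mL.
That is within the Class 3 road limit of 100 mL.
Class 6.1 and Class 3 may not share an outer package.

No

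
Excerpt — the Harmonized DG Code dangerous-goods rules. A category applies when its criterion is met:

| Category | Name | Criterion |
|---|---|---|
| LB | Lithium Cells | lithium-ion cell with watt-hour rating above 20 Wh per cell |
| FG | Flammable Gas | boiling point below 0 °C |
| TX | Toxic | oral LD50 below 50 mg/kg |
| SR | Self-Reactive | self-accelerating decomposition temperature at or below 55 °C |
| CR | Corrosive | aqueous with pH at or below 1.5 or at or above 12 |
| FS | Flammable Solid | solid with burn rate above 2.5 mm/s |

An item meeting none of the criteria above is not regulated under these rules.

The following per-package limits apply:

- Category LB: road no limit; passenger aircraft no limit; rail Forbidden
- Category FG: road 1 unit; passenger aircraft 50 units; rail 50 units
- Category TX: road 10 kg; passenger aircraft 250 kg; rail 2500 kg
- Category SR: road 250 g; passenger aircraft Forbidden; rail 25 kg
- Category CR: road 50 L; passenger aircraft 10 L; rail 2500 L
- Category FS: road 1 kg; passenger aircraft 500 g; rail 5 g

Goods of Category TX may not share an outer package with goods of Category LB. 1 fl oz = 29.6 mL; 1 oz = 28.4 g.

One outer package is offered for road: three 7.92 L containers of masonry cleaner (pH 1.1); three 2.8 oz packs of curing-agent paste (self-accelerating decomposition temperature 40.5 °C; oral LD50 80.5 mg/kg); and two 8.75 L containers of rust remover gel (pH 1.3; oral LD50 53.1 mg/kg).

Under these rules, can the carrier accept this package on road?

With pH 1.1 (≤ 1.5), the masonry cleaner falls in Category CR.
The curing-agent paste has self-accelerating decomposition temperature 40.5 °C, which is ≤ 55 °C, so it is Category SR (Self-Reactive).
pH 1.3 meets the Category CR criterion (Corrosive), so the rust remover gel is Category CR.
Total Category CR: (three 7.92 L containers = 23.76 L) + (two 8.75 L containers = 17.5 L) = 41.26 L.
41.26 L is within the road limit of 50 L for Category CR.
Category SR quantity: three 2.8 oz packs = 238.56 g.
That is within the Category SR road limit of 250 g.
The segregation rule (Category TX with Category LB) does not apply to Category CR with Category SR.
Every hazard category is within its road limit and no segregation rule is violated.

Yes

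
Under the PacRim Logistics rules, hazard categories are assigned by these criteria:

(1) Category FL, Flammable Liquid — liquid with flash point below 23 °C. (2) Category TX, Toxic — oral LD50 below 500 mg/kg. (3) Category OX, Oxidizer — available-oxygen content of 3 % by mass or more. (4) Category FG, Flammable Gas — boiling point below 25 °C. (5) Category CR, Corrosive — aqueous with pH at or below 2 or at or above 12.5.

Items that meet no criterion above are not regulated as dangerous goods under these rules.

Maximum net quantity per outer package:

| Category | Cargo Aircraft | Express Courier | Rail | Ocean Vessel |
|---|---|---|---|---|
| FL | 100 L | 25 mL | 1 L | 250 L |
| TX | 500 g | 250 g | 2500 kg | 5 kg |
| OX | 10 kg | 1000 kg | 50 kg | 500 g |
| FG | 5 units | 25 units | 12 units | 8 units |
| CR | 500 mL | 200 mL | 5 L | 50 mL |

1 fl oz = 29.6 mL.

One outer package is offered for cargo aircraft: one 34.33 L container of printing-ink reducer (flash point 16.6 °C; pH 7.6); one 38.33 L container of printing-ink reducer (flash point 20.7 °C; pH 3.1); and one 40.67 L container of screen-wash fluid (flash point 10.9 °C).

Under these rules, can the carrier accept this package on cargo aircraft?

No

With flash point 16.6 °C (< 23 °C), the printing-ink reducer falls in Category FL.
Printing-ink reducer: flash point 20.7 °C < 23 °C → Category FL (Flammable Liquid).
Screen-wash fluid: flash point 10.9 °C < 23 °C → Category FL (Flammable Liquid).
Total Category FL: 34.33 L + 38.33 L + 40.67 L = 113.33 L.
That exceeds the Category FL cargo aircraft limit of 100 L.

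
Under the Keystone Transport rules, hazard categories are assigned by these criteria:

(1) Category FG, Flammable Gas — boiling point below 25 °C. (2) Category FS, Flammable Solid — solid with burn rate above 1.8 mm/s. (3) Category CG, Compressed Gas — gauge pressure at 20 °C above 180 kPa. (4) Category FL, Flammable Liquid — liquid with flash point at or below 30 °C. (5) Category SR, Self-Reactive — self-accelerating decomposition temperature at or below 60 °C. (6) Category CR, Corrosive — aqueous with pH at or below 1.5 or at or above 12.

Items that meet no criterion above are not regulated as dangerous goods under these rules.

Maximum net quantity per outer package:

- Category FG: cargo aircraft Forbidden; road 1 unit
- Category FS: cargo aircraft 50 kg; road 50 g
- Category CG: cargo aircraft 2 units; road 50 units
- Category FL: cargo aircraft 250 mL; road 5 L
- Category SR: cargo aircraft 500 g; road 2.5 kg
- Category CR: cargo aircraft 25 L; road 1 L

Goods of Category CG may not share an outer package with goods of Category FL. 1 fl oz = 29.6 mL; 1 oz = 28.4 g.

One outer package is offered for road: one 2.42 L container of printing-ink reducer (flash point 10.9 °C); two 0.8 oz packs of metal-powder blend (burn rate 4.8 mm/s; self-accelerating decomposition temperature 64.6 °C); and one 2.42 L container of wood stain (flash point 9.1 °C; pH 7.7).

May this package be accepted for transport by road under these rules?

Yes

Flash point 10.9 °C meets the Category FL criterion (Flammable Liquid), so the printing-ink reducer is Category FL.
Metal-powder blend: burn rate 4.8 mm/s > 1.8 mm/s → Category FS (Flammable Solid).
The wood stain has flash point 9.1 °C, which is ≤ 30 °C, so it is Category FL (Flammable Liquid).
Category FL net quantity: 2.42 L + 2.42 L = 4.84 L.
4.84 L is within the road limit of 5 L for Category FL.
Category FS quantity: two 0.8 oz packs = 45.44 g.
45.44 g ≤ 50 g (road limit, Category FS) — within limit.
The segregation rule (Category CG with Category FL) does not apply to Category FL with Category FS.
Every hazard category is within its road limit and no segregation rule is violated.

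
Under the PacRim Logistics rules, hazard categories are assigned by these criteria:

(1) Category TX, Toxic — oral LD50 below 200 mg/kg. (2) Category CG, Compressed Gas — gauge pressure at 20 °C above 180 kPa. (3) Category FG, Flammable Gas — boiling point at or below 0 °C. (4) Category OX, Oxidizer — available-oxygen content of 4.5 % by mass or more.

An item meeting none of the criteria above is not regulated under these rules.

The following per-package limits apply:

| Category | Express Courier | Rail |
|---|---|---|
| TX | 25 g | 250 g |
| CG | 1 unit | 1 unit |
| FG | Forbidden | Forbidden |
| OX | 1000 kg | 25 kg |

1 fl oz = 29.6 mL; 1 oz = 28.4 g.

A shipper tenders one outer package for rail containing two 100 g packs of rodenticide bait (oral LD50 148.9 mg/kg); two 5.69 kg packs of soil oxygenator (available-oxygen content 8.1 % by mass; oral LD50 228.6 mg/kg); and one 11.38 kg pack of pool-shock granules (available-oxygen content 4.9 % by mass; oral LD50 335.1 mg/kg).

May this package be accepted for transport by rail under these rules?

Yes

With oral LD50 148.9 mg/kg (< 200 mg/kg), the rodenticide bait falls in Category TX.
With available-oxygen content 8.1 % by mass (≥ 4.5 % by mass), the soil oxygenator falls in Category OX.
Available-oxygen content 4.9 % by mass meets the Category OX criterion (Oxidizer), so the pool-shock granules are Category OX.
Total Category OX: (two 5.69 kg packs = 11.38 kg) + 11.38 kg = 22.76 kg.
That is within the Category OX rail limit of 25 kg.
Category TX quantity: two 100 g packs = 200 g.
That is within the Category TX rail limit of 250 g.
Every hazard category is within its rail limit and no segregation rule is violated.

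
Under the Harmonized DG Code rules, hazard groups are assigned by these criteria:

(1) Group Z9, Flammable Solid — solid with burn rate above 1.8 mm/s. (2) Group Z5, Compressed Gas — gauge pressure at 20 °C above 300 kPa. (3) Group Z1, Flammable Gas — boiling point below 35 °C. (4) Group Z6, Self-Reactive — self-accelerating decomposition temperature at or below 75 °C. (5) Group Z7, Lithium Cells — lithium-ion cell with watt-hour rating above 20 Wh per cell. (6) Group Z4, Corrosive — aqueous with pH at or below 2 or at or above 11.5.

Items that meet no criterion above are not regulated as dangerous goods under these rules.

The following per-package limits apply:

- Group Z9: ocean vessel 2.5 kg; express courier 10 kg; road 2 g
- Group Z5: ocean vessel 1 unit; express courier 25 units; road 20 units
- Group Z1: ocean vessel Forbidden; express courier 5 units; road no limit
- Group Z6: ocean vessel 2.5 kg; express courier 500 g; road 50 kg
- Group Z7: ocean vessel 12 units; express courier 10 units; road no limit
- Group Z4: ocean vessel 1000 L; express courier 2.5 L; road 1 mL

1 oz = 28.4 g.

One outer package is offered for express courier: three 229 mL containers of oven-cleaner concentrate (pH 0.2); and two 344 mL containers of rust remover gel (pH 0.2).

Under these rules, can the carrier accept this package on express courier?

With pH 0.2 (≤ 2), the oven-cleaner concentrate falls in Group Z4.
Rust remover gel: pH 0.2 ≤ 2 → Group Z4 (Corrosive).
Total Group Z4: (three 229 mL containers = 687 mL) + (two 344 mL containers = 688 mL) = 1.375 L.
1.375 L ≤ 2.5 L (express courier limit, Group Z4) — within limit.

Yes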